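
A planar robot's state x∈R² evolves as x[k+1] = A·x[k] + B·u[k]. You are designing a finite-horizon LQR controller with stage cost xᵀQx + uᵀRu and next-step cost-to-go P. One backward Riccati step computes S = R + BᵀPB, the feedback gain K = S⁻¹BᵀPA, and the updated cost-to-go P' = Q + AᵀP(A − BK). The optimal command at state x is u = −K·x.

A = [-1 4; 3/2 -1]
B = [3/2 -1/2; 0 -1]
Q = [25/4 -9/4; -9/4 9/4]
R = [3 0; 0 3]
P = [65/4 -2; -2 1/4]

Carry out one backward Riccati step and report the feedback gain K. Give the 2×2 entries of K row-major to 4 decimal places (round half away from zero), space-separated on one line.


-0.6901 2.4007 0.1713 -0.6012

BᵀP = [24.3750 -3.0000; -6.1250 0.7500]
S = R + BᵀPB = [3 0; 0 3] + [36.5625 -9.1875; -9.1875 2.3125] = [39.5625 -9.1875; -9.1875 5.3125]
BᵀPA = [-28.8750 100.5000; 7.2500 -25.2500]
K = S⁻¹·BᵀPA = [-0.6901 2.4007; 0.1713 -0.6012]
A−BK = [0.1208 0.0984; 1.6713 -1.6012]
AᵀP(A−BK) = [1.6446 -5.6970; -5.6970 19.8025]
P' = Q + AᵀP(A−BK) = [7.8946 -7.9470; -7.9470 22.0525]
tr(P') = 29.9471


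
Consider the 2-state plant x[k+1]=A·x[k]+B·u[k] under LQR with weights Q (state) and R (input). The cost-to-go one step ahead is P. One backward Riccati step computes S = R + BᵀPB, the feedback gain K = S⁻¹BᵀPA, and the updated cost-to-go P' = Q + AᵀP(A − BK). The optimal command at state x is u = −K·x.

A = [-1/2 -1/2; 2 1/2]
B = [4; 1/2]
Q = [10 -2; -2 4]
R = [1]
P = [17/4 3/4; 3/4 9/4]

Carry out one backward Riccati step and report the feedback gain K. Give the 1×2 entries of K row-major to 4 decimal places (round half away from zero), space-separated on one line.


BᵀP = [17.3750 4.1250]
S = R + BᵀPB = [1] + [71.5625] = [72.5625]
BᵀPA = [-0.4375 -6.6250]
K = S⁻¹·BᵀPA = [-0.0060 -0.0913]
A−BK = [-0.4759 -0.1348; 2.0030 0.5457]
AᵀP(A−BK) = [8.5599 2.3351; 2.3351 0.6451]
P' = Q + AᵀP(A−BK) = [18.5599 0.3351; 0.3351 4.6451]
tr(P') = 23.2050

-0.0060 -0.0913


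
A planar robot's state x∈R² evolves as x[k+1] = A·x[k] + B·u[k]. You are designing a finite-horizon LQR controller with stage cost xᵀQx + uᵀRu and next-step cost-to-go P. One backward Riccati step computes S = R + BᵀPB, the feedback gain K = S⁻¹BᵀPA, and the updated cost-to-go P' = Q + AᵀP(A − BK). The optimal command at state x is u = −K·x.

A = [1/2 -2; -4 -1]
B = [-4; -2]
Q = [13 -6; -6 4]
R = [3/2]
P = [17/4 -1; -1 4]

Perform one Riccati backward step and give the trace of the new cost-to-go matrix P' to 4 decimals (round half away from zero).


85.3898

BᵀP = [-15.0000 -4.0000]
S = R + BᵀPB = [3/2] + [68.0000] = [69.5000]
BᵀPA = [8.5000 34.0000]
K = S⁻¹·BᵀPA = [0.1223 0.4892]
A−BK = [0.9892 -0.0432; -3.7554 -0.0216]
AᵀP(A−BK) = [68.0229 0.0917; 0.0917 0.3669]
P' = Q + AᵀP(A−BK) = [81.0229 -5.9083; -5.9083 4.3669]
tr(P') = 85.3898


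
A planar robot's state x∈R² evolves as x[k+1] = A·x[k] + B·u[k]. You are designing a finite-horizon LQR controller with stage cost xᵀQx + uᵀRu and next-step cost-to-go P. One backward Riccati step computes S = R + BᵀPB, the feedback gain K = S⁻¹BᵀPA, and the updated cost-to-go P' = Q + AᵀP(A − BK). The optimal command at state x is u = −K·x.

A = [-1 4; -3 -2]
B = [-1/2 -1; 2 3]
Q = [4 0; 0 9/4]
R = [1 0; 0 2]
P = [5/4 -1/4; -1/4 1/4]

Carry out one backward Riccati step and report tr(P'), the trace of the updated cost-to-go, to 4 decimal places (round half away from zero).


BᵀP = [-1.1250 0.6250; -2.0000 1.0000]
S = R + BᵀPB = [1 0; 0 2] + [1.8125 3.0000; 3.0000 5.0000] = [2.8125 3.0000; 3.0000 7.0000]
BᵀPA = [-0.7500 -5.7500; -1.0000 -10.0000]
K = S⁻¹·BᵀPA = [-0.2105 -0.9591; -0.0526 -1.0175]
A−BK = [-1.1579 2.5029; -2.4211 2.9708]
AᵀP(A−BK) = [1.7895 -2.7368; -2.7368 9.3099]
P' = Q + AᵀP(A−BK) = [5.7895 -2.7368; -2.7368 11.5599]
tr(P') = 17.3494

17.3494


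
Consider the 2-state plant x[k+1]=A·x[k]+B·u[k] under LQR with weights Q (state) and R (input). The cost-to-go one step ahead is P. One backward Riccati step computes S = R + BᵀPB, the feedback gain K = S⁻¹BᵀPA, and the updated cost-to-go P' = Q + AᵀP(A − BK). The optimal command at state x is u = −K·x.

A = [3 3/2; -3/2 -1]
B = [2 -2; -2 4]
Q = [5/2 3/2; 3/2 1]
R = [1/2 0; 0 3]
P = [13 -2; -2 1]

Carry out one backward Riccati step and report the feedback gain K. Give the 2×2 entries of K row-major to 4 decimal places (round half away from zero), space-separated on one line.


BᵀP = [30.0000 -6.0000; -34.0000 8.0000]
S = R + BᵀPB = [1/2 0; 0 3] + [72.0000 -84.0000; -84.0000 100.0000] = [72.5000 -84.0000; -84.0000 103.0000]
BᵀPA = [99.0000 51.0000; -114.0000 -59.0000]
K = S⁻¹·BᵀPA = [1.5091 0.7217; 0.1239 0.0158]
A−BK = [0.2296 0.0881; 1.0225 0.3803]
AᵀP(A−BK) = [1.9766 0.8475; 0.8475 0.3727]
P' = Q + AᵀP(A−BK) = [4.4766 2.3475; 2.3475 1.3727]
tr(P') = 5.8493

1.5091 0.7217 0.1239 0.0158


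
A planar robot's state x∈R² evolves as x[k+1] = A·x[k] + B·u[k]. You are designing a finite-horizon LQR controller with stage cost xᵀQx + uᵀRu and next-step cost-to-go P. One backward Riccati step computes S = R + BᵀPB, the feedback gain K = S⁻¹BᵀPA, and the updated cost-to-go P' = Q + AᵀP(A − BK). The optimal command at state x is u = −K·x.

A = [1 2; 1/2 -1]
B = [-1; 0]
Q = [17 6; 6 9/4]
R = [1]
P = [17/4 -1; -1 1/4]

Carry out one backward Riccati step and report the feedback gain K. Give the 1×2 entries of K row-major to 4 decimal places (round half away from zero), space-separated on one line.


-0.7143 -1.8095

BᵀP = [-4.2500 1.0000]
S = R + BᵀPB = [1] + [4.2500] = [5.2500]
BᵀPA = [-3.7500 -9.5000]
K = S⁻¹·BᵀPA = [-0.7143 -1.8095]
A−BK = [0.2857 0.1905; 0.5000 -1.0000]
AᵀP(A−BK) = [0.6339 1.5893; 1.5893 4.0595]
P' = Q + AᵀP(A−BK) = [17.6339 7.5893; 7.5893 6.3095]
tr(P') = 23.9435


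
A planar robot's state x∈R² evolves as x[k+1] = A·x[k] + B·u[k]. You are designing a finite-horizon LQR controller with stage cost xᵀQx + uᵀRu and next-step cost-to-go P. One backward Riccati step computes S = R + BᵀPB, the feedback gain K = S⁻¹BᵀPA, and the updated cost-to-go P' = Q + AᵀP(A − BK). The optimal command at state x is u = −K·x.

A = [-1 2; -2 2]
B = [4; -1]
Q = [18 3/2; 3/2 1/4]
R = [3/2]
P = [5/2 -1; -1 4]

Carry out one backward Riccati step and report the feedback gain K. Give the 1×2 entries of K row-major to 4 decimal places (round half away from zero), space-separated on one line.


0.0935 0.1121

BᵀP = [11.0000 -8.0000]
S = R + BᵀPB = [3/2] + [52.0000] = [53.5000]
BᵀPA = [5.0000 6.0000]
K = S⁻¹·BᵀPA = [0.0935 0.1121]
A−BK = [-1.3738 1.5514; -1.9065 2.1121]
AᵀP(A−BK) = [14.0327 -15.5607; -15.5607 17.3271]
P' = Q + AᵀP(A−BK) = [32.0327 -14.0607; -14.0607 17.5771]
tr(P') = 49.6098


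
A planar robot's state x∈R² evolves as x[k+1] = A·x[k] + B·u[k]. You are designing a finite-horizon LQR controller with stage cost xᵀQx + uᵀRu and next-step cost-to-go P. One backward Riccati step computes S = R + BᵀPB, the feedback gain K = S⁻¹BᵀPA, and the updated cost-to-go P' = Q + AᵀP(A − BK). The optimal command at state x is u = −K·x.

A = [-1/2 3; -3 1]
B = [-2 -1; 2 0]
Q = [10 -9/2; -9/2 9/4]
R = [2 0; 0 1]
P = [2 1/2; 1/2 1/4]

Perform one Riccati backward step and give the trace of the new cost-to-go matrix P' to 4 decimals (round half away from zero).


19.2708

BᵀP = [-3.0000 -0.5000; -2.0000 -0.5000]
S = R + BᵀPB = [2 0; 0 1] + [5.0000 3.0000; 3.0000 2.0000] = [7.0000 3.0000; 3.0000 3.0000]
BᵀPA = [3.0000 -9.5000; 2.5000 -6.5000]
K = S⁻¹·BᵀPA = [0.1250 -0.7500; 0.7083 -1.4167]
A−BK = [0.4583 0.0833; -3.2500 2.5000]
AᵀP(A−BK) = [2.1042 -2.7083; -2.7083 4.9167]
P' = Q + AᵀP(A−BK) = [12.1042 -7.2083; -7.2083 7.1667]
tr(P') = 19.2708


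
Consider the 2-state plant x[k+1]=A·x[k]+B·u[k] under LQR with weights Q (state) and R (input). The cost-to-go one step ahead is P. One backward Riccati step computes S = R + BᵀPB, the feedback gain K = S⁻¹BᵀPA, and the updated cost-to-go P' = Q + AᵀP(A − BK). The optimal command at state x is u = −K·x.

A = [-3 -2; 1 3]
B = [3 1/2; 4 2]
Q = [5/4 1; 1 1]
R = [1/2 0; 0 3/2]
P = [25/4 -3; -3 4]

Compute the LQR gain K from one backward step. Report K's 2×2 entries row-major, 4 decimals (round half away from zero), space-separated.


-1.3015 -1.0174 2.8891 3.2864

BᵀP = [6.7500 7.0000; -2.8750 6.5000]
S = R + BᵀPB = [1/2 0; 0 3/2] + [48.2500 17.3750; 17.3750 11.5625] = [48.7500 17.3750; 17.3750 13.0625]
BᵀPA = [-13.2500 7.5000; 15.1250 25.2500]
K = S⁻¹·BᵀPA = [-1.3015 -1.0174; 2.8891 3.2864]
A−BK = [-0.5401 -0.5908; 0.4278 0.4971]
AᵀP(A−BK) = [17.3084 19.3125; 19.3125 21.6501]
P' = Q + AᵀP(A−BK) = [18.5584 20.3125; 20.3125 22.6501]
tr(P') = 41.2085


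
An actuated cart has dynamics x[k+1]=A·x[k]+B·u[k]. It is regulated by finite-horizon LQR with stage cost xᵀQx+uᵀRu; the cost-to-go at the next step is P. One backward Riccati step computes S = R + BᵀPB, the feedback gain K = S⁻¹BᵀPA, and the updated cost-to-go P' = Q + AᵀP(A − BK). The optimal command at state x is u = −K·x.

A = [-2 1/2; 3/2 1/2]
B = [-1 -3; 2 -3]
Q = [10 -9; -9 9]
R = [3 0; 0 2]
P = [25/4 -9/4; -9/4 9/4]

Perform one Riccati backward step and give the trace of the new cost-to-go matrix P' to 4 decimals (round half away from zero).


22.8106

BᵀP = [-10.7500 6.7500; -12.0000 0.0000]
S = R + BᵀPB = [3 0; 0 2] + [24.2500 12.0000; 12.0000 36.0000] = [27.2500 12.0000; 12.0000 38.0000]
BᵀPA = [31.6250 -2.0000; 24.0000 -6.0000]
K = S⁻¹·BᵀPA = [1.0250 -0.0045; 0.3079 -0.1565]
A−BK = [-0.0513 0.0261; 0.3738 0.0395]
AᵀP(A−BK) = [3.7584 -0.1026; -0.1026 0.0522]
P' = Q + AᵀP(A−BK) = [13.7584 -9.1026; -9.1026 9.0522]
tr(P') = 22.8106


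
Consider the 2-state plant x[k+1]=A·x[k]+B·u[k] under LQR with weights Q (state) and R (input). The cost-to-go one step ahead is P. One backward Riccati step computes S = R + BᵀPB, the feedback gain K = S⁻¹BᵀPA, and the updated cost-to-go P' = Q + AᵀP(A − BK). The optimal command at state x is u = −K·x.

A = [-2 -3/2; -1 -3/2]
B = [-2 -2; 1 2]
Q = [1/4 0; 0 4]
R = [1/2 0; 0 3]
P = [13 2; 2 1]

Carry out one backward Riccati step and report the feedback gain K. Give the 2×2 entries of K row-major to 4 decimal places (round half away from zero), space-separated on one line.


1.3558 1.1922 -0.2545 -0.3273

BᵀP = [-24.0000 -3.0000; -22.0000 -2.0000]
S = R + BᵀPB = [1/2 0; 0 3] + [45.0000 42.0000; 42.0000 40.0000] = [45.5000 42.0000; 42.0000 43.0000]
BᵀPA = [51.0000 40.5000; 46.0000 36.0000]
K = S⁻¹·BᵀPA = [1.3558 1.1922; -0.2545 -0.3273]
A−BK = [0.2026 0.2299; -1.8468 -2.0377]
AᵀP(A−BK) = [3.5610 3.7519; 3.7519 3.9974]
P' = Q + AᵀP(A−BK) = [3.8110 3.7519; 3.7519 7.9974]
tr(P') = 11.8084


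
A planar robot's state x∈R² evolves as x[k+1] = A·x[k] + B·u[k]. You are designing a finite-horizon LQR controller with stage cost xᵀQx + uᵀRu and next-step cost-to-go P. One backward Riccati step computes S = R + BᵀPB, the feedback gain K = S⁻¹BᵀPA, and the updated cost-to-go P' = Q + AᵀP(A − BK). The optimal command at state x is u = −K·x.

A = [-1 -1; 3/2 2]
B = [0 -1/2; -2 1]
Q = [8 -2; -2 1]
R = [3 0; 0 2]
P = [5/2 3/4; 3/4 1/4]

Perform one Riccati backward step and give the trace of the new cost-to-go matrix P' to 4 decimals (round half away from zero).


BᵀP = [-1.5000 -0.5000; -0.5000 -0.1250]
S = R + BᵀPB = [3 0; 0 2] + [1.0000 0.2500; 0.2500 0.1250] = [4.0000 0.2500; 0.2500 2.1250]
BᵀPA = [0.7500 0.5000; 0.3125 0.2500]
K = S⁻¹·BᵀPA = [0.1796 0.1185; 0.1259 0.1037]
A−BK = [-0.9370 -0.9481; 1.7333 2.1333]
AᵀP(A−BK) = [0.6384 0.5037; 0.5037 0.4148]
P' = Q + AᵀP(A−BK) = [8.6384 -1.4963; -1.4963 1.4148]
tr(P') = 10.0532

10.0532


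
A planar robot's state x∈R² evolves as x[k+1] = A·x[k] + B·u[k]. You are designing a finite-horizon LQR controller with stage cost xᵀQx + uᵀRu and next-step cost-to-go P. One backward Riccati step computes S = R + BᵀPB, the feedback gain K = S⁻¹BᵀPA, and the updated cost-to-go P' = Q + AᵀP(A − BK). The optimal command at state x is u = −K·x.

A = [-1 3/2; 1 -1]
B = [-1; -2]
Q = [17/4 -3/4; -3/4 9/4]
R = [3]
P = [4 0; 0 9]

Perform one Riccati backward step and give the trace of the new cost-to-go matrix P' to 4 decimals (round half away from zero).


BᵀP = [-4.0000 -18.0000]
S = R + BᵀPB = [3] + [40.0000] = [43.0000]
BᵀPA = [-14.0000 12.0000]
K = S⁻¹·BᵀPA = [-0.3256 0.2791]
A−BK = [-1.3256 1.7791; 0.3488 -0.4419]
AᵀP(A−BK) = [8.4419 -11.0930; -11.0930 14.6512]
P' = Q + AᵀP(A−BK) = [12.6919 -11.8430; -11.8430 16.9012]
tr(P') = 29.5930

29.5930


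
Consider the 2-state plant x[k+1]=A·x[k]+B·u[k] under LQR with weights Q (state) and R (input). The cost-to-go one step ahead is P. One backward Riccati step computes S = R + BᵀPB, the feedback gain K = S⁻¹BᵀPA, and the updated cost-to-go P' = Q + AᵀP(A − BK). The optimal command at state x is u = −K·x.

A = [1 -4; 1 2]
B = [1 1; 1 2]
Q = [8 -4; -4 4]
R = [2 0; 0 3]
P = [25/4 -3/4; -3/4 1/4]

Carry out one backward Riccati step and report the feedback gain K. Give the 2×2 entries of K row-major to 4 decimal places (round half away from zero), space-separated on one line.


BᵀP = [5.5000 -0.5000; 4.7500 -0.2500]
S = R + BᵀPB = [2 0; 0 3] + [5.0000 4.5000; 4.5000 4.2500] = [7.0000 4.5000; 4.5000 7.2500]
BᵀPA = [5.0000 -23.0000; 4.5000 -19.5000]
K = S⁻¹·BᵀPA = [0.5246 -2.5902; 0.2951 -1.0820]
A−BK = [0.1803 -0.3279; -0.1148 6.7541]
AᵀP(A−BK) = [1.0492 -5.1803; -5.1803 32.3279]
P' = Q + AᵀP(A−BK) = [9.0492 -9.1803; -9.1803 36.3279]
tr(P') = 45.3770

0.5246 -2.5902 0.2951 -1.0820


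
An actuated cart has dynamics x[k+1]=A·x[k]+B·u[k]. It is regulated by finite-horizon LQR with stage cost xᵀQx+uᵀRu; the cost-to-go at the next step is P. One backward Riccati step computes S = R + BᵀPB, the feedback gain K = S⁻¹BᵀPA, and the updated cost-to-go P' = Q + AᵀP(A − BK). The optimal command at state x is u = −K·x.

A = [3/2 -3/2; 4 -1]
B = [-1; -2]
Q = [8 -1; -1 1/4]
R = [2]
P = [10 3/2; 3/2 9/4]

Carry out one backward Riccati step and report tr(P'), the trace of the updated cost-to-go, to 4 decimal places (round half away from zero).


BᵀP = [-13.0000 -6.0000]
S = R + BᵀPB = [2] + [25.0000] = [27.0000]
BᵀPA = [-43.5000 25.5000]
K = S⁻¹·BᵀPA = [-1.6111 0.9444]
A−BK = [-0.1111 -0.5556; 0.7778 0.8889]
AᵀP(A−BK) = [6.4167 -1.6667; -1.6667 5.1667]
P' = Q + AᵀP(A−BK) = [14.4167 -2.6667; -2.6667 5.4167]
tr(P') = 19.8333

19.8333


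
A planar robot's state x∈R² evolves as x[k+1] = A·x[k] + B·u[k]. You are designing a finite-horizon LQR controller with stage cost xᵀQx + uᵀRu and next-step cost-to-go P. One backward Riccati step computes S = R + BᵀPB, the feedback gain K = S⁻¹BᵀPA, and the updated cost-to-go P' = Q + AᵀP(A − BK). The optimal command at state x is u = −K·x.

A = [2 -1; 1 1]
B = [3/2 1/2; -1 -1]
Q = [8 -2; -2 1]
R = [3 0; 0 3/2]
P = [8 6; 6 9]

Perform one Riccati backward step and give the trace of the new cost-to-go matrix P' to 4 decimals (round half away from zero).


33.5217

BᵀP = [6.0000 0.0000; -2.0000 -6.0000]
S = R + BᵀPB = [3 0; 0 3/2] + [9.0000 3.0000; 3.0000 5.0000] = [12.0000 3.0000; 3.0000 6.5000]
BᵀPA = [12.0000 -6.0000; -10.0000 -4.0000]
K = S⁻¹·BᵀPA = [1.5652 -0.3913; -2.2609 -0.4348]
A−BK = [0.7826 -0.1957; 0.3043 0.1739]
AᵀP(A−BK) = [23.6087 -0.6522; -0.6522 0.9130]
P' = Q + AᵀP(A−BK) = [31.6087 -2.6522; -2.6522 1.9130]
tr(P') = 33.5217


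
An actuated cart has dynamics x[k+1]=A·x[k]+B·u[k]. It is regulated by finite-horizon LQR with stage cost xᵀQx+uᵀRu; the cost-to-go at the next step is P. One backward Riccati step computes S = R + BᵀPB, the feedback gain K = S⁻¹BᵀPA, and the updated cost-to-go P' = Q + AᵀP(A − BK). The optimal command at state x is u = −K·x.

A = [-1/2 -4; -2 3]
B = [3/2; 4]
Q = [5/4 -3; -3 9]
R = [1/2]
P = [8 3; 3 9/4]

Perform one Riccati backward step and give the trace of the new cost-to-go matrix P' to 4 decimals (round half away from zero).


52.6575

BᵀP = [24.0000 13.5000]
S = R + BᵀPB = [1/2] + [90.0000] = [90.5000]
BᵀPA = [-39.0000 -55.5000]
K = S⁻¹·BᵀPA = [-0.4309 -0.6133]
A−BK = [0.1464 -3.0801; -0.2762 5.4530]
AᵀP(A−BK) = [0.1934 -1.9171; -1.9171 42.2141]
P' = Q + AᵀP(A−BK) = [1.4434 -4.9171; -4.9171 51.2141]
tr(P') = 52.6575


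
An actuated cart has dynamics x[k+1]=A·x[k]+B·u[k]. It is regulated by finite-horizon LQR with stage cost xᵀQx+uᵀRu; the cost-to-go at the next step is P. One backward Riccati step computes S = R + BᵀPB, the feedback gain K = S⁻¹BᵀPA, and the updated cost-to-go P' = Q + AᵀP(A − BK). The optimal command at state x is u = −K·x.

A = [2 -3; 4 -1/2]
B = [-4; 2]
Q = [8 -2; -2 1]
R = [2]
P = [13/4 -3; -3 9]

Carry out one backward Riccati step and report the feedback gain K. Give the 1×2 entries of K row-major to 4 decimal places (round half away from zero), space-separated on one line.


BᵀP = [-19.0000 30.0000]
S = R + BᵀPB = [2] + [136.0000] = [138.0000]
BᵀPA = [82.0000 42.0000]
K = S⁻¹·BᵀPA = [0.5942 0.3043]
A−BK = [4.3768 -1.7826; 2.8116 -1.1087]
AᵀP(A−BK) = [60.2754 -23.4565; -23.4565 9.7174]
P' = Q + AᵀP(A−BK) = [68.2754 -25.4565; -25.4565 10.7174]
tr(P') = 78.9928

0.5942 0.3043


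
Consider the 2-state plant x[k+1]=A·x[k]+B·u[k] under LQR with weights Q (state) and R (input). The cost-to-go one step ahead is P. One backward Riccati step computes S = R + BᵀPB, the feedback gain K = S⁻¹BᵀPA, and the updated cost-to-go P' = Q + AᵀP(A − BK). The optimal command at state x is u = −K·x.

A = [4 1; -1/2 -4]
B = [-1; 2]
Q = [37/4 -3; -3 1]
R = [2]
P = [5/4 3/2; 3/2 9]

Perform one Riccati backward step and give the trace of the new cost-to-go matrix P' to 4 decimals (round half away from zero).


35.5508

BᵀP = [1.7500 16.5000]
S = R + BᵀPB = [2] + [31.2500] = [33.2500]
BᵀPA = [-1.2500 -64.2500]
K = S⁻¹·BᵀPA = [-0.0376 -1.9323]
A−BK = [3.9624 -0.9323; -0.4248 -0.1353]
AᵀP(A−BK) = [16.2030 -4.1654; -4.1654 9.0977]
P' = Q + AᵀP(A−BK) = [25.4530 -7.1654; -7.1654 10.0977]
tr(P') = 35.5508


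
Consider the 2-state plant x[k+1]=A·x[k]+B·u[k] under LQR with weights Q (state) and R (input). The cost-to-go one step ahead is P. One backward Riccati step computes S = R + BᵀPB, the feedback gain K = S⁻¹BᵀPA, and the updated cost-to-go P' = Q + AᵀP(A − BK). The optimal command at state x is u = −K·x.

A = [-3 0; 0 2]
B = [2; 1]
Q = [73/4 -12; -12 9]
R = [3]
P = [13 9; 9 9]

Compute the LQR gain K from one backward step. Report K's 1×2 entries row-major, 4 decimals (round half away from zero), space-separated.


BᵀP = [35.0000 27.0000]
S = R + BᵀPB = [3] + [97.0000] = [100.0000]
BᵀPA = [-105.0000 54.0000]
K = S⁻¹·BᵀPA = [-1.0500 0.5400]
A−BK = [-0.9000 -1.0800; 1.0500 1.4600]
AᵀP(A−BK) = [6.7500 2.7000; 2.7000 6.8400]
P' = Q + AᵀP(A−BK) = [25.0000 -9.3000; -9.3000 15.8400]
tr(P') = 40.8400

-1.0500 0.5400


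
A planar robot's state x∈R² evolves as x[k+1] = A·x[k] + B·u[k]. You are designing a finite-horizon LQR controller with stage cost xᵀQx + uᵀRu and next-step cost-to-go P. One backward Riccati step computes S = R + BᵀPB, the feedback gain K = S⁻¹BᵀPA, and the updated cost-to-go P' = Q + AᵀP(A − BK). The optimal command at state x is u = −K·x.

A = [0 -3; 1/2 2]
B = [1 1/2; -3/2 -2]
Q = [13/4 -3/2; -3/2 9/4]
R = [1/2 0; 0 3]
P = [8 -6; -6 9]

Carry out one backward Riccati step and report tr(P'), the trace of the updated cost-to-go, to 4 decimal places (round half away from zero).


BᵀP = [17.0000 -19.5000; 16.0000 -21.0000]
S = R + BᵀPB = [1/2 0; 0 3] + [46.2500 47.5000; 47.5000 50.0000] = [46.7500 47.5000; 47.5000 53.0000]
BᵀPA = [-9.7500 -90.0000; -10.5000 -90.0000]
K = S⁻¹·BᵀPA = [-0.0813 -2.2348; -0.1253 0.3047]
A−BK = [0.1439 -0.9176; 0.1275 -0.7427]
AᵀP(A−BK) = [0.1422 -0.5892; -0.5892 6.2980]
P' = Q + AᵀP(A−BK) = [3.3922 -2.0892; -2.0892 8.5480]
tr(P') = 11.9402

11.9402


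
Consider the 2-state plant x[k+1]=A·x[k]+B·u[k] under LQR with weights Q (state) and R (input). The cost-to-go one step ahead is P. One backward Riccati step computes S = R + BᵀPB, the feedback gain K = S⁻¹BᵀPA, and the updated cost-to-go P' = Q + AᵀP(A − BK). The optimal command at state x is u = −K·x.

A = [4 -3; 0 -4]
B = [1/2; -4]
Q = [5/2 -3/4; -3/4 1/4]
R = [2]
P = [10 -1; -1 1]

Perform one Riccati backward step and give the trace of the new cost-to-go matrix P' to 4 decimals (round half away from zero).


188.5459

BᵀP = [9.0000 -4.5000]
S = R + BᵀPB = [2] + [22.5000] = [24.5000]
BᵀPA = [36.0000 -9.0000]
K = S⁻¹·BᵀPA = [1.4694 -0.3673]
A−BK = [3.2653 -2.8163; 5.8776 -5.4694]
AᵀP(A−BK) = [107.1020 -90.7755; -90.7755 78.6939]
P' = Q + AᵀP(A−BK) = [109.6020 -91.5255; -91.5255 78.9439]
tr(P') = 188.5459


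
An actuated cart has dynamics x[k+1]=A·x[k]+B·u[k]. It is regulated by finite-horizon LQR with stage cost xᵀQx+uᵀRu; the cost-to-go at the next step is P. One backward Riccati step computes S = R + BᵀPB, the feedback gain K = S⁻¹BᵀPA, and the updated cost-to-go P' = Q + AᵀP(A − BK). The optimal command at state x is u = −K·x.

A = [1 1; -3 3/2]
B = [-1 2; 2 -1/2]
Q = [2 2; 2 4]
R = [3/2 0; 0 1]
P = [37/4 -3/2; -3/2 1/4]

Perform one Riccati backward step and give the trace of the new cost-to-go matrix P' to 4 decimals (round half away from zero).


BᵀP = [-12.2500 2.0000; 19.2500 -3.1250]
S = R + BᵀPB = [3/2 0; 0 1] + [16.2500 -25.5000; -25.5000 40.0625] = [17.7500 -25.5000; -25.5000 41.0625]
BᵀPA = [-18.2500 -9.2500; 28.6250 14.5625]
K = S⁻¹·BᵀPA = [-0.2475 -0.1079; 0.5434 0.2876]
A−BK = [-0.3343 0.3168; -2.2334 1.8597]
AᵀP(A−BK) = [0.4280 0.1722; 0.1722 0.1257]
P' = Q + AᵀP(A−BK) = [2.4280 2.1722; 2.1722 4.1257]
tr(P') = 6.5538

6.5538


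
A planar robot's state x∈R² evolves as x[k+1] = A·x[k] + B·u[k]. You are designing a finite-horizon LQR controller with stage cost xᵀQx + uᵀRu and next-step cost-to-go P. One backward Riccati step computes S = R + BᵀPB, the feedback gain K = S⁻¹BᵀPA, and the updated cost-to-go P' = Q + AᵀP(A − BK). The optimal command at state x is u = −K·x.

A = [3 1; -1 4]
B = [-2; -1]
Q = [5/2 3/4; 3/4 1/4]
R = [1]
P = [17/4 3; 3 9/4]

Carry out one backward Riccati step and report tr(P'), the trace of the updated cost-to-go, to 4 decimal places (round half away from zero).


6.7306

BᵀP = [-11.5000 -8.2500]
S = R + BᵀPB = [1] + [31.2500] = [32.2500]
BᵀPA = [-26.2500 -44.5000]
K = S⁻¹·BᵀPA = [-0.8140 -1.3798]
A−BK = [1.3721 -1.7597; -1.8140 2.6202]
AᵀP(A−BK) = [1.1337 0.5291; 0.5291 2.8469]
P' = Q + AᵀP(A−BK) = [3.6337 1.2791; 1.2791 3.0969]
tr(P') = 6.7306


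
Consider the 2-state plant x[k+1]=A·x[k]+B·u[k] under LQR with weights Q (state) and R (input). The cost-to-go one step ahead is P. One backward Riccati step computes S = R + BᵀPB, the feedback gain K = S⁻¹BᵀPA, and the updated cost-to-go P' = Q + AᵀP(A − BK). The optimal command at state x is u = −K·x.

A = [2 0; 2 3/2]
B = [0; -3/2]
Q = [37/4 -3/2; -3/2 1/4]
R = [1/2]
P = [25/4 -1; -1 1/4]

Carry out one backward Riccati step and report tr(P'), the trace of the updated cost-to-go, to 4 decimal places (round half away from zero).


23.0000

BᵀP = [1.5000 -0.3750]
S = R + BᵀPB = [1/2] + [0.5625] = [1.0625]
BᵀPA = [2.2500 -0.5625]
K = S⁻¹·BᵀPA = [2.1176 -0.5294]
A−BK = [2.0000 0.0000; 5.1765 0.7059]
AᵀP(A−BK) = [13.2353 -1.0588; -1.0588 0.2647]
P' = Q + AᵀP(A−BK) = [22.4853 -2.5588; -2.5588 0.5147]
tr(P') = 23.0000


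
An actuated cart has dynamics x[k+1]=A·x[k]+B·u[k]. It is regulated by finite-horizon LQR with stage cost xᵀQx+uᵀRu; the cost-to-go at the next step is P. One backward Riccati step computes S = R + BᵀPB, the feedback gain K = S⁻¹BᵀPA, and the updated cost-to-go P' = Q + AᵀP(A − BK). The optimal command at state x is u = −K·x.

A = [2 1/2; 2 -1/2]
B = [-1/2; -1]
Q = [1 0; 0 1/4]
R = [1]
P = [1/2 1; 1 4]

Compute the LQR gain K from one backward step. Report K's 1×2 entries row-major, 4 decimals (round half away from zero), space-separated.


-1.8776 0.2653

BᵀP = [-1.2500 -4.5000]
S = R + BᵀPB = [1] + [5.1250] = [6.1250]
BᵀPA = [-11.5000 1.6250]
K = S⁻¹·BᵀPA = [-1.8776 0.2653]
A−BK = [1.0612 0.6327; 0.1224 -0.2347]
AᵀP(A−BK) = [4.4082 -0.4490; -0.4490 0.1939]
P' = Q + AᵀP(A−BK) = [5.4082 -0.4490; -0.4490 0.4439]
tr(P') = 5.8520


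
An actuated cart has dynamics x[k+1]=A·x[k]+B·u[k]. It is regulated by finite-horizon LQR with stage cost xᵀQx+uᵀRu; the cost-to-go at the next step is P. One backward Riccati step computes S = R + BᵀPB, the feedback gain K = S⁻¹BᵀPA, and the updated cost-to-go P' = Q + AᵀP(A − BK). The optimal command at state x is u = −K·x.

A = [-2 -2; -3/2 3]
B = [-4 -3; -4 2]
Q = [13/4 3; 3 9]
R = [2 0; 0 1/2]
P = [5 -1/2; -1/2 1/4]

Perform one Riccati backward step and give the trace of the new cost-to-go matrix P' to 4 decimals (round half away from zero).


13.0706

BᵀP = [-18.0000 1.0000; -16.0000 2.0000]
S = R + BᵀPB = [2 0; 0 1/2] + [68.0000 56.0000; 56.0000 52.0000] = [70.0000 56.0000; 56.0000 52.5000]
BᵀPA = [34.5000 39.0000; 29.0000 38.0000]
K = S⁻¹·BᵀPA = [0.3474 -0.1494; 0.1818 0.8831]
A−BK = [-0.0649 0.0519; -0.4740 0.6364]
AᵀP(A−BK) = [0.3044 -0.0828; -0.0828 0.5162]
P' = Q + AᵀP(A−BK) = [3.5544 2.9172; 2.9172 9.5162]
tr(P') = 13.0706


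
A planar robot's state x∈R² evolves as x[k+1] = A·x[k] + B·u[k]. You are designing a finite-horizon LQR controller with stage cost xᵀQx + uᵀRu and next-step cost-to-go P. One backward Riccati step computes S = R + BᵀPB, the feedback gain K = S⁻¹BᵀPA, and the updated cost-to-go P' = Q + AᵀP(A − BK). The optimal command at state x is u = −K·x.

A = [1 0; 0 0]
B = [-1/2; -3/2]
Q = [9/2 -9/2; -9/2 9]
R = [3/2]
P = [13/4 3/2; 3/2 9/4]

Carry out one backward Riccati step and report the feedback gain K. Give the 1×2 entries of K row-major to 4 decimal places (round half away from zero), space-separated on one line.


BᵀP = [-3.8750 -4.1250]
S = R + BᵀPB = [3/2] + [8.1250] = [9.6250]
BᵀPA = [-3.8750 0.0000]
K = S⁻¹·BᵀPA = [-0.4026 0.0000]
A−BK = [0.7987 0.0000; -0.6039 0.0000]
AᵀP(A−BK) = [1.6899 0.0000; 0.0000 0.0000]
P' = Q + AᵀP(A−BK) = [6.1899 -4.5000; -4.5000 9.0000]
tr(P') = 15.1899

-0.4026 0.0000


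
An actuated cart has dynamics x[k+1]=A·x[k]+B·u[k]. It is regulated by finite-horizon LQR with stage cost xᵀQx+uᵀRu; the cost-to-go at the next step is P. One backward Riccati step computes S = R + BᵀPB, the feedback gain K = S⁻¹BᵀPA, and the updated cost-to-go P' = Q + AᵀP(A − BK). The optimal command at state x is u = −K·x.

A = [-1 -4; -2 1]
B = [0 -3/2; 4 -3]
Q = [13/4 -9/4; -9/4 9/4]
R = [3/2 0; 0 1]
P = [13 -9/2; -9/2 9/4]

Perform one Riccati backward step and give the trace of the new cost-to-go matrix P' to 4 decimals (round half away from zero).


19.5900

BᵀP = [-18.0000 9.0000; -6.0000 0.0000]
S = R + BᵀPB = [3/2 0; 0 1] + [36.0000 0.0000; 0.0000 9.0000] = [37.5000 0.0000; 0.0000 10.0000]
BᵀPA = [0.0000 81.0000; 6.0000 24.0000]
K = S⁻¹·BᵀPA = [0.0000 2.1600; 0.6000 2.4000]
A−BK = [-0.1000 -0.4000; -0.2000 -0.4400]
AᵀP(A−BK) = [0.4000 1.6000; 1.6000 13.6900]
P' = Q + AᵀP(A−BK) = [3.6500 -0.6500; -0.6500 15.9400]
tr(P') = 19.5900


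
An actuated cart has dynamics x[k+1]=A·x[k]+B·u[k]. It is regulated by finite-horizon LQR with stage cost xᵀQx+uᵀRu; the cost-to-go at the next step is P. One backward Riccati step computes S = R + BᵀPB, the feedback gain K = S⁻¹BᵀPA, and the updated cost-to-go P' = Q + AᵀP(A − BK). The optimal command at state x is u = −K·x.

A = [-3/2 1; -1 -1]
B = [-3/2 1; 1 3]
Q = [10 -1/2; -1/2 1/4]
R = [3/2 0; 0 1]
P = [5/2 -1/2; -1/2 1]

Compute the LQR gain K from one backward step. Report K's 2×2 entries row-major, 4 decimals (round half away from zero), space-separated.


BᵀP = [-4.2500 1.7500; 1.0000 2.5000]
S = R + BᵀPB = [3/2 0; 0 1] + [8.1250 1.0000; 1.0000 8.5000] = [9.6250 1.0000; 1.0000 9.5000]
BᵀPA = [4.6250 -6.0000; -4.0000 -1.5000]
K = S⁻¹·BᵀPA = [0.5301 -0.6137; -0.4768 -0.0933]
A−BK = [-0.2281 0.1728; -0.0995 -0.1064]
AᵀP(A−BK) = [0.7661 -0.5349; -0.5349 0.6780]
P' = Q + AᵀP(A−BK) = [10.7661 -1.0349; -1.0349 0.9280]
tr(P') = 11.6940

0.5301 -0.6137 -0.4768 -0.0933


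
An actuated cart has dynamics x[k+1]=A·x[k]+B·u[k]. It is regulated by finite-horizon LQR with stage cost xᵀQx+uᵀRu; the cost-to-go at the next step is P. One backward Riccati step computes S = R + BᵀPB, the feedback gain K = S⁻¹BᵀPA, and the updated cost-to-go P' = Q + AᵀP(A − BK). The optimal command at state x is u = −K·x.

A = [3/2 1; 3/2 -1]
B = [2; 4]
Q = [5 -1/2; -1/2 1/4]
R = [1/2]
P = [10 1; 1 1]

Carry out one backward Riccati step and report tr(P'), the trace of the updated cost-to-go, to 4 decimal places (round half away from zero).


11.1000

BᵀP = [24.0000 6.0000]
S = R + BᵀPB = [1/2] + [72.0000] = [72.5000]
BᵀPA = [45.0000 18.0000]
K = S⁻¹·BᵀPA = [0.6207 0.2483]
A−BK = [0.2586 0.5034; -0.9828 -1.9931]
AᵀP(A−BK) = [1.3190 2.3276; 2.3276 4.5310]
P' = Q + AᵀP(A−BK) = [6.3190 1.8276; 1.8276 4.7810]
tr(P') = 11.1000


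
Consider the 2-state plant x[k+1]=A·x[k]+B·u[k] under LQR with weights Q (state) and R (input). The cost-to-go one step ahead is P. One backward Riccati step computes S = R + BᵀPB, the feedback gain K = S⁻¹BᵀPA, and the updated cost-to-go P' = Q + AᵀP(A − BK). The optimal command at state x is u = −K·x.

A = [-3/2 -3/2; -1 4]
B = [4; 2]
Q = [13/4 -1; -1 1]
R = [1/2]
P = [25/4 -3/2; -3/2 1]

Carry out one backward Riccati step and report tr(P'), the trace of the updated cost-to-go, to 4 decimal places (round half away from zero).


22.6017

BᵀP = [22.0000 -4.0000]
S = R + BᵀPB = [1/2] + [80.0000] = [80.5000]
BᵀPA = [-29.0000 -49.0000]
K = S⁻¹·BᵀPA = [-0.3602 -0.6087]
A−BK = [-0.0590 0.9348; -0.2795 5.2174]
AᵀP(A−BK) = [0.1153 -0.8397; -0.8397 18.2364]
P' = Q + AᵀP(A−BK) = [3.3653 -1.8397; -1.8397 19.2364]
tr(P') = 22.6017


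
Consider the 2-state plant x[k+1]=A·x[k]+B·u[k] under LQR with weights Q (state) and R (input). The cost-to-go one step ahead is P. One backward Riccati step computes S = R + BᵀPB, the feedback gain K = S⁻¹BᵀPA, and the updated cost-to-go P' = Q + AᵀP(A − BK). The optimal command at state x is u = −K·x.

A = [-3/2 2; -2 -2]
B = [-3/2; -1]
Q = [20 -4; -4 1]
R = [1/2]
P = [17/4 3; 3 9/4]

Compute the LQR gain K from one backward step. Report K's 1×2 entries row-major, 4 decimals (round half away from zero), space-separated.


BᵀP = [-9.3750 -6.7500]
S = R + BᵀPB = [1/2] + [20.8125] = [21.3125]
BᵀPA = [27.5625 -5.2500]
K = S⁻¹·BᵀPA = [1.2933 -0.2463]
A−BK = [0.4399 1.6305; -0.7067 -2.2463]
AᵀP(A−BK) = [0.9172 0.0396; 0.0396 0.7067]
P' = Q + AᵀP(A−BK) = [20.9172 -3.9604; -3.9604 1.7067]
tr(P') = 22.6239

1.2933 -0.2463


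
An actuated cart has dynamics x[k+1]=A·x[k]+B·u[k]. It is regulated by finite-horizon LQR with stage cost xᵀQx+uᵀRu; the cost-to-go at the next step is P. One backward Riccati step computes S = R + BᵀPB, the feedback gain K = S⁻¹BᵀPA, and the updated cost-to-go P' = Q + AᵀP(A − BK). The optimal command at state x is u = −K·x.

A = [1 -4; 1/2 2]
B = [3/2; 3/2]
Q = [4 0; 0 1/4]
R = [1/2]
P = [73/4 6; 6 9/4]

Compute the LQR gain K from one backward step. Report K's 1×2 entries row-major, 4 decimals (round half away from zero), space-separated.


0.5781 -1.6401

BᵀP = [36.3750 12.3750]
S = R + BᵀPB = [1/2] + [73.1250] = [73.6250]
BᵀPA = [42.5625 -120.7500]
K = S⁻¹·BᵀPA = [0.5781 -1.6401]
A−BK = [0.1329 -1.5399; -0.3671 4.4601]
AᵀP(A−BK) = [0.2072 -0.9446; -0.9446 6.9618]
P' = Q + AᵀP(A−BK) = [4.2072 -0.9446; -0.9446 7.2118]
tr(P') = 11.4190


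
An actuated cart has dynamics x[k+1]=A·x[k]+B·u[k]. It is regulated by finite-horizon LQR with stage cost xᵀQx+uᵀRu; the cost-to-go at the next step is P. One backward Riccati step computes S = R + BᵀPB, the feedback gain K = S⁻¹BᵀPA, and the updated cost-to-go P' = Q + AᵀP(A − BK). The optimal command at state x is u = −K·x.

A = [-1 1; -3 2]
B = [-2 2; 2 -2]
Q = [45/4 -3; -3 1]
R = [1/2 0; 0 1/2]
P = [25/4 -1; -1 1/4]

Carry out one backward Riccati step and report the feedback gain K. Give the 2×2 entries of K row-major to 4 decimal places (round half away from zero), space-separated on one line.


BᵀP = [-14.5000 2.5000; 14.5000 -2.5000]
S = R + BᵀPB = [1/2 0; 0 1/2] + [34.0000 -34.0000; -34.0000 34.0000] = [34.5000 -34.0000; -34.0000 34.5000]
BᵀPA = [7.0000 -9.5000; -7.0000 9.5000]
K = S⁻¹·BᵀPA = [0.1022 -0.1387; -0.1022 0.1387]
A−BK = [-0.5912 0.4453; -3.4088 2.5547]
AᵀP(A−BK) = [1.0693 -0.8084; -0.8084 0.6150]
P' = Q + AᵀP(A−BK) = [12.3193 -3.8084; -3.8084 1.6150]
tr(P') = 13.9343

0.1022 -0.1387 -0.1022 0.1387


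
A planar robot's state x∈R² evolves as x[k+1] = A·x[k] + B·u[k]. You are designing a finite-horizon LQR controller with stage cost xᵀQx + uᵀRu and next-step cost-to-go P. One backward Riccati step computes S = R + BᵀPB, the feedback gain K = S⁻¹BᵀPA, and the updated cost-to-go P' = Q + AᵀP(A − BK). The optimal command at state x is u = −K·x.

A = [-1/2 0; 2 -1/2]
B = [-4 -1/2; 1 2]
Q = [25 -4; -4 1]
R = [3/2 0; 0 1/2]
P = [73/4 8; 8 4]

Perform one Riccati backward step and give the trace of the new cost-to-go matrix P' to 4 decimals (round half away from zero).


26.4384

BᵀP = [-65.0000 -28.0000; 6.8750 4.0000]
S = R + BᵀPB = [3/2 0; 0 1/2] + [232.0000 -23.5000; -23.5000 4.5625] = [233.5000 -23.5000; -23.5000 5.0625]
BᵀPA = [-23.5000 14.0000; 4.5625 -2.0000]
K = S⁻¹·BᵀPA = [-0.0187 0.0379; 0.8146 -0.2191]
A−BK = [-0.1673 0.0421; 0.3894 -0.0997]
AᵀP(A−BK) = [0.4073 -0.1096; -0.1096 0.0311]
P' = Q + AᵀP(A−BK) = [25.4073 -4.1096; -4.1096 1.0311]
tr(P') = 26.4384


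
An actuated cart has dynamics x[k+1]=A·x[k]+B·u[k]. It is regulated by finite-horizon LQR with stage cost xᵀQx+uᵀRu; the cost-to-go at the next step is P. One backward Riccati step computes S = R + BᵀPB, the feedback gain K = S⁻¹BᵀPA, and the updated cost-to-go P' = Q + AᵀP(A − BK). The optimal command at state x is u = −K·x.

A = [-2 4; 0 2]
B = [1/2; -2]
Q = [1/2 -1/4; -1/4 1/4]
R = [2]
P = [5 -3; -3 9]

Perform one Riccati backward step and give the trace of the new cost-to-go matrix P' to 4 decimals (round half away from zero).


BᵀP = [8.5000 -19.5000]
S = R + BᵀPB = [2] + [43.2500] = [45.2500]
BᵀPA = [-17.0000 -5.0000]
K = S⁻¹·BᵀPA = [-0.3757 -0.1105]
A−BK = [-1.8122 4.0552; -0.7514 1.7790]
AᵀP(A−BK) = [13.6133 -29.8785; -29.8785 67.4475]
P' = Q + AᵀP(A−BK) = [14.1133 -30.1285; -30.1285 67.6975]
tr(P') = 81.8108

81.8108


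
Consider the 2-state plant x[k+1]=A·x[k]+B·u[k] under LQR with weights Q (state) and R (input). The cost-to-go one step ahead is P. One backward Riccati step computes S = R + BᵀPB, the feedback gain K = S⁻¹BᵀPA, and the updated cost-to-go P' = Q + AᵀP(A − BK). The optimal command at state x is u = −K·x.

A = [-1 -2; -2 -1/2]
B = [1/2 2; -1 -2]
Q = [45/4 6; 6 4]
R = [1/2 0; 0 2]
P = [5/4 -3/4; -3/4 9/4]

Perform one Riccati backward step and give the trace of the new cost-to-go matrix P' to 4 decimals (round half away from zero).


21.3239

BᵀP = [1.3750 -2.6250; 4.0000 -6.0000]
S = R + BᵀPB = [1/2 0; 0 2] + [3.3125 8.0000; 8.0000 20.0000] = [3.8125 8.0000; 8.0000 22.0000]
BᵀPA = [3.8750 -1.4375; 8.0000 -5.0000]
K = S⁻¹·BᵀPA = [1.0692 0.4214; -0.0252 -0.3805]
A−BK = [-1.4843 -1.4497; -0.9811 -0.8396]
AᵀP(A−BK) = [3.3082 2.7862; 2.7862 2.7657]
P' = Q + AᵀP(A−BK) = [14.5582 8.7862; 8.7862 6.7657]
tr(P') = 21.3239


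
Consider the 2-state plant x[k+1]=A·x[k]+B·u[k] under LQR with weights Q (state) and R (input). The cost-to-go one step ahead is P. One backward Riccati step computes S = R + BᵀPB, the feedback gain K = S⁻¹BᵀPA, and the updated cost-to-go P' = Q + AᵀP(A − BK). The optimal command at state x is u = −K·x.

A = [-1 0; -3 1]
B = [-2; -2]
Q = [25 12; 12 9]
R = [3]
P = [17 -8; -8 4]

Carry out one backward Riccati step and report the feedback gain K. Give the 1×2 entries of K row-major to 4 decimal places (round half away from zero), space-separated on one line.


-0.2609 0.3478

BᵀP = [-18.0000 8.0000]
S = R + BᵀPB = [3] + [20.0000] = [23.0000]
BᵀPA = [-6.0000 8.0000]
K = S⁻¹·BᵀPA = [-0.2609 0.3478]
A−BK = [-1.5217 0.6957; -3.5217 1.6957]
AᵀP(A−BK) = [3.4348 -1.9130; -1.9130 1.2174]
P' = Q + AᵀP(A−BK) = [28.4348 10.0870; 10.0870 10.2174]
tr(P') = 38.6522


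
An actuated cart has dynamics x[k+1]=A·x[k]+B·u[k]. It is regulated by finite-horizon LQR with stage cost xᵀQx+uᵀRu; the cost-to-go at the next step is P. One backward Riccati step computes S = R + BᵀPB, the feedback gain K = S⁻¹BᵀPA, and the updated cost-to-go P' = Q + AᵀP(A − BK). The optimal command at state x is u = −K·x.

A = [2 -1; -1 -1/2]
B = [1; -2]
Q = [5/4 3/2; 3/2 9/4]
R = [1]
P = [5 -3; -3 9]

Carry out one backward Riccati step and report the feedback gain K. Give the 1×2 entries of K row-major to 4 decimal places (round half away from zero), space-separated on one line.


0.7963 -0.0093

BᵀP = [11.0000 -21.0000]
S = R + BᵀPB = [1] + [53.0000] = [54.0000]
BᵀPA = [43.0000 -0.5000]
K = S⁻¹·BᵀPA = [0.7963 -0.0093]
A−BK = [1.2037 -0.9907; 0.5926 -0.5185]
AᵀP(A−BK) = [6.7593 -5.1019; -5.1019 4.2454]
P' = Q + AᵀP(A−BK) = [8.0093 -3.6019; -3.6019 6.4954]
tr(P') = 14.5046


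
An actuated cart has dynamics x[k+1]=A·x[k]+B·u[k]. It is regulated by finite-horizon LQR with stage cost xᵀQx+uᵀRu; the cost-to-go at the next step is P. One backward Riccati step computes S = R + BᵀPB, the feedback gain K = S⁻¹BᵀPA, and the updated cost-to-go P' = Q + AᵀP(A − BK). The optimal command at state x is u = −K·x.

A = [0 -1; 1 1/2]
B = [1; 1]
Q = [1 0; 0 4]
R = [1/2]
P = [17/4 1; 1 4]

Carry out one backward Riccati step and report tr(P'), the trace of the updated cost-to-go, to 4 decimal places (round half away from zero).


BᵀP = [5.2500 5.0000]
S = R + BᵀPB = [1/2] + [10.2500] = [10.7500]
BᵀPA = [5.0000 -2.7500]
K = S⁻¹·BᵀPA = [0.4651 -0.2558]
A−BK = [-0.4651 -0.7442; 0.5349 0.7558]
AᵀP(A−BK) = [1.6744 2.2791; 2.2791 3.5465]
P' = Q + AᵀP(A−BK) = [2.6744 2.2791; 2.2791 7.5465]
tr(P') = 10.2209

10.2209


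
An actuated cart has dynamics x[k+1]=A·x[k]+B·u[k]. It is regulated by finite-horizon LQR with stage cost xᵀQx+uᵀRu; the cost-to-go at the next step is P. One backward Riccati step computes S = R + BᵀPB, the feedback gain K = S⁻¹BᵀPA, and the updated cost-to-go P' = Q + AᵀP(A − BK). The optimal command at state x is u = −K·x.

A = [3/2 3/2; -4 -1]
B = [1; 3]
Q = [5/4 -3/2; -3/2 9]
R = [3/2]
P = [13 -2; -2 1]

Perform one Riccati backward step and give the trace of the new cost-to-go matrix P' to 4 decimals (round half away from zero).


BᵀP = [7.0000 1.0000]
S = R + BᵀPB = [3/2] + [10.0000] = [11.5000]
BᵀPA = [6.5000 9.5000]
K = S⁻¹·BᵀPA = [0.5652 0.8261]
A−BK = [0.9348 0.6739; -5.6957 -3.4783]
AᵀP(A−BK) = [65.5761 42.8804; 42.8804 28.4022]
P' = Q + AᵀP(A−BK) = [66.8261 41.3804; 41.3804 37.4022]
tr(P') = 104.2283

104.2283


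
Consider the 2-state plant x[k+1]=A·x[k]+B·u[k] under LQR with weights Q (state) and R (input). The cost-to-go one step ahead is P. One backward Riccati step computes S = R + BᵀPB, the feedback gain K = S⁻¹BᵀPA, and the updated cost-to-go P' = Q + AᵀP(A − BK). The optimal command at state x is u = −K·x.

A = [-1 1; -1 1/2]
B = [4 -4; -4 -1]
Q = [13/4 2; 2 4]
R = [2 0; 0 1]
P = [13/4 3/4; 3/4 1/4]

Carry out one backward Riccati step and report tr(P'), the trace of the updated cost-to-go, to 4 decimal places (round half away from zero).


7.4421

BᵀP = [10.0000 2.0000; -13.7500 -3.2500]
S = R + BᵀPB = [2 0; 0 1] + [32.0000 -42.0000; -42.0000 58.2500] = [34.0000 -42.0000; -42.0000 59.2500]
BᵀPA = [-12.0000 11.0000; 17.0000 -15.3750]
K = S⁻¹·BᵀPA = [0.0120 0.0240; 0.2954 -0.2425]
A−BK = [0.1337 -0.0659; -0.6567 0.3533]
AᵀP(A−BK) = [0.1218 -0.0898; -0.0898 0.0704]
P' = Q + AᵀP(A−BK) = [3.3718 1.9102; 1.9102 4.0704]
tr(P') = 7.4421
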